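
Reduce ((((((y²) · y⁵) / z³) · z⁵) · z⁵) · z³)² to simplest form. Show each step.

((((((y²) · y⁵) / z³) · z⁵) · z⁵) · z³)²
= ((((((y²) · y⁵) / z³) · z⁵) · z⁵)²) · ((z³)²)    [power of a product]
= ((((((y²) · y⁵) / z³) · z⁵)²) · ((z⁵)²)) · ((z³)²)    [power of a product]
= ((((((y²) · y⁵) / z³)²) · ((z⁵)²)) · ((z⁵)²)) · ((z³)²)    [power of a product]
= ((((((y²) · y⁵)²) / ((z³)²)) · ((z⁵)²)) · ((z⁵)²)) · ((z³)²)    [power of a quotient]
= ((((((y²)²) · ((y⁵)²)) / ((z³)²)) · ((z⁵)²)) · ((z⁵)²)) · ((z³)²)    [power of a product]
= (((((y⁴) · ((y⁵)²)) / ((z³)²)) · ((z⁵)²)) · ((z⁵)²)) · ((z³)²)    [power of a power]
= ((((y⁴ · y¹⁰) / ((z³)²)) · ((z⁵)²)) · ((z⁵)²)) · ((z³)²)    [power of a power]
= (((y¹⁴ / ((z³)²)) · ((z⁵)²)) · ((z⁵)²)) · ((z³)²)    [product of powers]
= (((y¹⁴ / z⁶) · ((z⁵)²)) · ((z⁵)²)) · ((z³)²)    [power of a power]
= (((y¹⁴ / z⁶) · z¹⁰) · ((z⁵)²)) · ((z³)²)    [power of a power]
= (((y¹⁴ / z⁶) · z¹⁰) · z¹⁰) · ((z³)²)    [power of a power]
= (((y¹⁴ / z⁶) · z¹⁰) · z¹⁰) · z⁶    [power of a power]
= y¹⁴z²⁰    [quotient of powers; product of powers]

y¹⁴z²⁰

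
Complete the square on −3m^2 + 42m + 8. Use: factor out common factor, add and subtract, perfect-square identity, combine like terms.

−3m^2 + 42m + 8
= −3(m^2 − 14m) + 8    [factor out -3 from the m-terms]
= −3(m^2 − 14m + 49 − 49) + 8    [add and subtract 49 inside the bracket]
= −3(m − 7)^2 + 147 + 8    [perfect-square identity]
= −3(m − 7)^2 + 155    [combine constants]

−3(m − 7)^2 + 155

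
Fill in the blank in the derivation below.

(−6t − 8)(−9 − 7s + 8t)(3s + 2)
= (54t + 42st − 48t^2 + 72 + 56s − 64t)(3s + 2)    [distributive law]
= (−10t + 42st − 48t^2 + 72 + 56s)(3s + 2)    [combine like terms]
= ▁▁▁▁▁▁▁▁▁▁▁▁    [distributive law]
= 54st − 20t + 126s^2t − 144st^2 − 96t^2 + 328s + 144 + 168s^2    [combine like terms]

After distributive law, the bracketed line is:

−30st − 20t + 126s^2t + 84st − 144st^2 − 96t^2 + 216s + 144 + 168s^2 + 112s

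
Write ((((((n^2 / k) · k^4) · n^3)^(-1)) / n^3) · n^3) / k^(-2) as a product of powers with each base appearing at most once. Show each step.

k^(-1)n^(-5)

((((((n^2 / k) · k^4) · n^3)^(-1)) / n^3) · n^3) / k^(-2)
= ((((((n^2 / k) · k^4)^(-1)) · ((n^3)^(-1))) / n^3) · n^3) / k^(-2)    [power of a product]
= ((((((n^2 / k)^(-1)) · ((k^4)^(-1))) · ((n^3)^(-1))) / n^3) · n^3) / k^(-2)    [power of a product]
= (((((((n^2)^(-1)) / (k^(-1))) · ((k^4)^(-1))) · ((n^3)^(-1))) / n^3) · n^3) / k^(-2)    [power of a quotient]
= (((((n^(-2) / (k^(-1))) · ((k^4)^(-1))) · ((n^3)^(-1))) / n^3) · n^3) / k^(-2)    [power of a power]
= (((((n^(-2) / k^(-1)) · k^(-4)) · ((n^3)^(-1))) / n^3) · n^3) / k^(-2)    [power of a power]
= (((((n^(-2) / k^(-1)) · k^(-4)) · n^(-3)) / n^3) · n^3) / k^(-2)    [power of a power]
= k^(-1)n^(-5)    [quotient of powers; product of powers]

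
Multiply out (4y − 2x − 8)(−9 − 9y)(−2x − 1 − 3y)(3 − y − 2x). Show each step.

(4y − 2x − 8)(−9 − 9y)(−2x − 1 − 3y)(3 − y − 2x)
= (−36y − 36y^2 + 18x + 18xy + 72 + 72y)(−2x − 1 − 3y)(3 − y − 2x)    [distributive law]
= (36y − 36y^2 + 18x + 18xy + 72)(−2x − 1 − 3y)(3 − y − 2x)    [combine like terms]
= (−72xy − 36y − 108y^2 + 72xy^2 + 36y^2 + 108y^3 − 36x^2 − 18x − 54xy − 36x^2y − 18xy − 54xy^2 − 144x − 72 − 216y)(3 − y − 2x)    [distributive law]
= (−144xy − 252y − 72y^2 + 18xy^2 + 108y^3 − 36x^2 − 162x − 36x^2y − 72)(3 − y − 2x)    [combine like terms]
= −432xy + 144xy^2 + 288x^2y − 756y + 252y^2 + 504xy − 216y^2 + 72y^3 + 144xy^2 + 54xy^2 − 18xy^3 − 36x^2y^2 + 324y^3 − 108y^4 − 216xy^3 − 108x^2 + 36x^2y + 72x^3 − 486x + 162xy + 324x^2 − 108x^2y + 36x^2y^2 + 72x^3y − 216 + 72y + 144x    [distributive law]
= 234xy + 342xy^2 + 216x^2y − 684y + 36y^2 + 396y^3 − 234xy^3 − 108y^4 + 216x^2 + 72x^3 − 342x + 72x^3y − 216    [combine like terms]

234xy + 342xy^2 + 216x^2y − 684y + 36y^2 + 396y^3 − 234xy^3 − 108y^4 + 216x^2 + 72x^3 − 342x + 72x^3y − 216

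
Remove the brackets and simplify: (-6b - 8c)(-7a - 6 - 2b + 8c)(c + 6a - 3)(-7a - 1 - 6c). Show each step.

(-6b - 8c)(-7a - 6 - 2b + 8c)(c + 6a - 3)(-7a - 1 - 6c)
= (42ab + 36b + 12b^2 - 48bc + 56ac + 48c + 16bc - 64c^2)(c + 6a - 3)(-7a - 1 - 6c)    [distributive law]
= (42ab + 36b + 12b^2 - 32bc + 56ac + 48c - 64c^2)(c + 6a - 3)(-7a - 1 - 6c)    [combine like terms]
= (42abc + 252a^2b - 126ab + 36bc + 216ab - 108b + 12b^2c + 72ab^2 - 36b^2 - 32bc^2 - 192abc + 96bc + 56ac^2 + 336a^2c - 168ac + 48c^2 + 288ac - 144c - 64c^3 - 384ac^2 + 192c^2)(-7a - 1 - 6c)    [distributive law]
= (-150abc + 252a^2b + 90ab + 132bc - 108b + 12b^2c + 72ab^2 - 36b^2 - 32bc^2 - 328ac^2 + 336a^2c + 120ac + 240c^2 - 144c - 64c^3)(-7a - 1 - 6c)    [combine like terms]
= 1050a^2bc + 150abc + 900abc^2 - 1764a^3b - 252a^2b - 1512a^2bc - 630a^2b - 90ab - 540abc - 924abc - 132bc - 792bc^2 + 756ab + 108b + 648bc - 84ab^2c - 12b^2c - 72b^2c^2 - 504a^2b^2 - 72ab^2 - 432ab^2c + 252ab^2 + 36b^2 + 216b^2c + 224abc^2 + 32bc^2 + 192bc^3 + 2296a^2c^2 + 328ac^2 + 1968ac^3 - 2352a^3c - 336a^2c - 2016a^2c^2 - 840a^2c - 120ac - 720ac^2 - 1680ac^2 - 240c^2 - 1440c^3 + 1008ac + 144c + 864c^2 + 448ac^3 + 64c^3 + 384c^4    [distributive law]
= -462a^2bc - 1314abc + 1124abc^2 - 1764a^3b - 882a^2b + 666ab + 516bc - 760bc^2 + 108b - 516ab^2c + 204b^2c - 72b^2c^2 - 504a^2b^2 + 180ab^2 + 36b^2 + 192bc^3 + 280a^2c^2 - 2072ac^2 + 2416ac^3 - 2352a^3c - 1176a^2c + 888ac + 624c^2 - 1376c^3 + 144c + 384c^4    [combine like terms]

-462a^2bc - 1314abc + 1124abc^2 - 1764a^3b - 882a^2b + 666ab + 516bc - 760bc^2 + 108b - 516ab^2c + 204b^2c - 72b^2c^2 - 504a^2b^2 + 180ab^2 + 36b^2 + 192bc^3 + 280a^2c^2 - 2072ac^2 + 2416ac^3 - 2352a^3c - 1176a^2c + 888ac + 624c^2 - 1376c^3 + 144c + 384c^4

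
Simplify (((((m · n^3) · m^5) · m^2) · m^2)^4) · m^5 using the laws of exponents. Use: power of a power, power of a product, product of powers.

m^45n^12

(((((m · n^3) · m^5) · m^2) · m^2)^4) · m^5
= (((((m · n^3) · m^5) · m^2)^4) · ((m^2)^4)) · m^5    [power of a product]
= (((((m · n^3) · m^5)^4) · ((m^2)^4)) · ((m^2)^4)) · m^5    [power of a product]
= (((((m · n^3)^4) · ((m^5)^4)) · ((m^2)^4)) · ((m^2)^4)) · m^5    [power of a product]
= (((((m^4) · ((n^3)^4)) · ((m^5)^4)) · ((m^2)^4)) · ((m^2)^4)) · m^5    [power of a product]
= ((((m^4 · n^12) · ((m^5)^4)) · ((m^2)^4)) · ((m^2)^4)) · m^5    [power of a power]
= ((((m^4 · n^12) · m^20) · ((m^2)^4)) · ((m^2)^4)) · m^5    [power of a power]
= ((((m^4 · n^12) · m^20) · m^8) · ((m^2)^4)) · m^5    [power of a power]
= ((((m^4 · n^12) · m^20) · m^8) · m^8) · m^5    [power of a power]
= m^45n^12    [product of powers]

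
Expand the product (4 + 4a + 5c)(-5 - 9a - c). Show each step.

(4 + 4a + 5c)(-5 - 9a - c)
= -20 - 36a - 4c - 20a - 36a^2 - 4ac - 25c - 45ac - 5c^2    [distributive law]
= -20 - 56a - 29c - 36a^2 - 49ac - 5c^2    [combine like terms]

-20 - 56a - 29c - 36a^2 - 49ac - 5c^2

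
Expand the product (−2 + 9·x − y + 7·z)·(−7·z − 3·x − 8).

(−2 + 9·x − y + 7·z)·(−7·z − 3·x − 8)
= 14·z + 6·x + 16 − 63·x·z − 27·x^2 − 72·x + 7·y·z + 3·x·y + 8·y − 49·z^2 − 21·x·z − 56·z    [distributive law]
= −42·z − 66·x + 16 − 84·x·z − 27·x^2 + 7·y·z + 3·x·y + 8·y − 49·z^2    [combine like terms]

−42·z − 66·x + 16 − 84·x·z − 27·x^2 + 7·y·z + 3·x·y + 8·y − 49·z^2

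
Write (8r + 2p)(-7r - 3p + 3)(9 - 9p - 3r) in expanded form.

-576r^2 + 618pr^2 + 168r^3 - 576pr + 360p^2r + 216r - 108p^2 + 54p^3 + 54p

(8r + 2p)(-7r - 3p + 3)(9 - 9p - 3r)
= (-56r^2 - 24pr + 24r - 14pr - 6p^2 + 6p)(9 - 9p - 3r)    [distributive law]
= (-56r^2 - 38pr + 24r - 6p^2 + 6p)(9 - 9p - 3r)    [combine like terms]
= -504r^2 + 504pr^2 + 168r^3 - 342pr + 342p^2r + 114pr^2 + 216r - 216pr - 72r^2 - 54p^2 + 54p^3 + 18p^2r + 54p - 54p^2 - 18pr    [distributive law]
= -576r^2 + 618pr^2 + 168r^3 - 576pr + 360p^2r + 216r - 108p^2 + 54p^3 + 54p    [combine like terms]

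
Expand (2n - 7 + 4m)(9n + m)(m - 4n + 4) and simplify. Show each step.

(2n - 7 + 4m)(9n + m)(m - 4n + 4)
= (18n^2 + 2mn - 63n - 7m + 36mn + 4m^2)(m - 4n + 4)    [distributive law]
= (18n^2 + 38mn - 63n - 7m + 4m^2)(m - 4n + 4)    [combine like terms]
= 18mn^2 - 72n^3 + 72n^2 + 38m^2n - 152mn^2 + 152mn - 63mn + 252n^2 - 252n - 7m^2 + 28mn - 28m + 4m^3 - 16m^2n + 16m^2    [distributive law]
= -134mn^2 - 72n^3 + 324n^2 + 22m^2n + 117mn - 252n + 9m^2 - 28m + 4m^3    [combine like terms]

-134mn^2 - 72n^3 + 324n^2 + 22m^2n + 117mn - 252n + 9m^2 - 28m + 4m^3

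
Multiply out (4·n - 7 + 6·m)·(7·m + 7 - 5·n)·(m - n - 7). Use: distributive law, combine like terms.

(4·n - 7 + 6·m)·(7·m + 7 - 5·n)·(m - n - 7)
= (28·m·n + 28·n - 20·n² - 49·m - 49 + 35·n + 42·m² + 42·m - 30·m·n)·(m - n - 7)    [distributive law]
= (-2·m·n + 63·n - 20·n² - 7·m - 49 + 42·m²)·(m - n - 7)    [combine like terms]
= -2·m²·n + 2·m·n² + 14·m·n + 63·m·n - 63·n² - 441·n - 20·m·n² + 20·n³ + 140·n² - 7·m² + 7·m·n + 49·m - 49·m + 49·n + 343 + 42·m³ - 42·m²·n - 294·m²    [distributive law]
= -44·m²·n - 18·m·n² + 84·m·n + 77·n² - 392·n + 20·n³ - 301·m² + 343 + 42·m³    [combine like terms]

-44·m²·n - 18·m·n² + 84·m·n + 77·n² - 392·n + 20·n³ - 301·m² + 343 + 42·m³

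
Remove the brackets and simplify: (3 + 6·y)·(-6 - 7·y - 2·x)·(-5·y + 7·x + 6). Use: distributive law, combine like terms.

-252·y - 162·x - 108 + 33·y^2 - 441·x·y - 42·x^2 + 210·y^3 - 234·x·y^2 - 84·x^2·y

(3 + 6·y)·(-6 - 7·y - 2·x)·(-5·y + 7·x + 6)
= (-18 - 21·y - 6·x - 36·y - 42·y^2 - 12·x·y)·(-5·y + 7·x + 6)    [distributive law]
= (-18 - 57·y - 6·x - 42·y^2 - 12·x·y)·(-5·y + 7·x + 6)    [combine like terms]
= 90·y - 126·x - 108 + 285·y^2 - 399·x·y - 342·y + 30·x·y - 42·x^2 - 36·x + 210·y^3 - 294·x·y^2 - 252·y^2 + 60·x·y^2 - 84·x^2·y - 72·x·y    [distributive law]
= -252·y - 162·x - 108 + 33·y^2 - 441·x·y - 42·x^2 + 210·y^3 - 234·x·y^2 - 84·x^2·y    [combine like terms]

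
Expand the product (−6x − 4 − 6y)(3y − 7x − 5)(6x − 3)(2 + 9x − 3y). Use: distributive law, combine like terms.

(−6x − 4 − 6y)(3y − 7x − 5)(6x − 3)(2 + 9x − 3y)
= (−18xy + 42x^2 + 30x − 12y + 28x + 20 − 18y^2 + 42xy + 30y)(6x − 3)(2 + 9x − 3y)    [distributive law]
= (24xy + 42x^2 + 58x + 18y + 20 − 18y^2)(6x − 3)(2 + 9x − 3y)    [combine like terms]
= (144x^2y − 72xy + 252x^3 − 126x^2 + 348x^2 − 174x + 108xy − 54y + 120x − 60 − 108xy^2 + 54y^2)(2 + 9x − 3y)    [distributive law]
= (144x^2y + 36xy + 252x^3 + 222x^2 − 54x − 54y − 60 − 108xy^2 + 54y^2)(2 + 9x − 3y)    [combine like terms]
= 288x^2y + 1296x^3y − 432x^2y^2 + 72xy + 324x^2y − 108xy^2 + 504x^3 + 2268x^4 − 756x^3y + 444x^2 + 1998x^3 − 666x^2y − 108x − 486x^2 + 162xy − 108y − 486xy + 162y^2 − 120 − 540x + 180y − 216xy^2 − 972x^2y^2 + 324xy^3 + 108y^2 + 486xy^2 − 162y^3    [distributive law]
= −54x^2y + 540x^3y − 1404x^2y^2 − 252xy + 162xy^2 + 2502x^3 + 2268x^4 − 42x^2 − 648x + 72y + 270y^2 − 120 + 324xy^3 − 162y^3    [combine like terms]

−54x^2y + 540x^3y − 1404x^2y^2 − 252xy + 162xy^2 + 2502x^3 + 2268x^4 − 42x^2 − 648x + 72y + 270y^2 − 120 + 324xy^3 − 162y^3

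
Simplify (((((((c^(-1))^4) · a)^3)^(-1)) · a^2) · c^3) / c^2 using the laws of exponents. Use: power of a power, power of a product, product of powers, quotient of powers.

a^(-1)c^13

(((((((c^(-1))^4) · a)^3)^(-1)) · a^2) · c^3) / c^2
= ((((((c^(-1))^4) · a)^(-3)) · a^2) · c^3) / c^2    [power of a power]
= ((((((c^(-1))^4)^(-3)) · (a^(-3))) · a^2) · c^3) / c^2    [power of a product]
= (((((c^(-1))^(-12)) · (a^(-3))) · a^2) · c^3) / c^2    [power of a power]
= (((c^12 · (a^(-3))) · a^2) · c^3) / c^2    [power of a power]
= a^(-1)c^13    [quotient of powers; product of powers]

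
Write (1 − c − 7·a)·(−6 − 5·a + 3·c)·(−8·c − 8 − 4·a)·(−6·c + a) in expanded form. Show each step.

(1 − c − 7·a)·(−6 − 5·a + 3·c)·(−8·c − 8 − 4·a)·(−6·c + a)
= (−6 − 5·a + 3·c + 6·c + 5·a·c − 3·c^2 + 42·a + 35·a^2 − 21·a·c)·(−8·c − 8 − 4·a)·(−6·c + a)    [distributive law]
= (−6 + 37·a + 9·c − 16·a·c − 3·c^2 + 35·a^2)·(−8·c − 8 − 4·a)·(−6·c + a)    [combine like terms]
= (48·c + 48 + 24·a − 296·a·c − 296·a − 148·a^2 − 72·c^2 − 72·c − 36·a·c + 128·a·c^2 + 128·a·c + 64·a^2·c + 24·c^3 + 24·c^2 + 12·a·c^2 − 280·a^2·c − 280·a^2 − 140·a^3)·(−6·c + a)    [distributive law]
= (−24·c + 48 − 272·a − 204·a·c − 428·a^2 − 48·c^2 + 140·a·c^2 − 216·a^2·c + 24·c^3 − 140·a^3)·(−6·c + a)    [combine like terms]
= 144·c^2 − 24·a·c − 288·c + 48·a + 1632·a·c − 272·a^2 + 1224·a·c^2 − 204·a^2·c + 2568·a^2·c − 428·a^3 + 288·c^3 − 48·a·c^2 − 840·a·c^3 + 140·a^2·c^2 + 1296·a^2·c^2 − 216·a^3·c − 144·c^4 + 24·a·c^3 + 840·a^3·c − 140·a^4    [distributive law]
= 144·c^2 + 1608·a·c − 288·c + 48·a − 272·a^2 + 1176·a·c^2 + 2364·a^2·c − 428·a^3 + 288·c^3 − 816·a·c^3 + 1436·a^2·c^2 + 624·a^3·c − 144·c^4 − 140·a^4    [combine like terms]

144·c^2 + 1608·a·c − 288·c + 48·a − 272·a^2 + 1176·a·c^2 + 2364·a^2·c − 428·a^3 + 288·c^3 − 816·a·c^3 + 1436·a^2·c^2 + 624·a^3·c − 144·c^4 − 140·a^4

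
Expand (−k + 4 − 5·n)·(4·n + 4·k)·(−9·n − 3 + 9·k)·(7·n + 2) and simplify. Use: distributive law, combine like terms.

(−k + 4 − 5·n)·(4·n + 4·k)·(−9·n − 3 + 9·k)·(7·n + 2)
= (−4·k·n − 4·k² + 16·n + 16·k − 20·n² − 20·k·n)·(−9·n − 3 + 9·k)·(7·n + 2)    [distributive law]
= (−24·k·n − 4·k² + 16·n + 16·k − 20·n²)·(−9·n − 3 + 9·k)·(7·n + 2)    [combine like terms]
= (216·k·n² + 72·k·n − 216·k²·n + 36·k²·n + 12·k² − 36·k³ − 144·n² − 48·n + 144·k·n − 144·k·n − 48·k + 144·k² + 180·n³ + 60·n² − 180·k·n²)·(7·n + 2)    [distributive law]
= (36·k·n² + 72·k·n − 180·k²·n + 156·k² − 36·k³ − 84·n² − 48·n − 48·k + 180·n³)·(7·n + 2)    [combine like terms]
= 252·k·n³ + 72·k·n² + 504·k·n² + 144·k·n − 1260·k²·n² − 360·k²·n + 1092·k²·n + 312·k² − 252·k³·n − 72·k³ − 588·n³ − 168·n² − 336·n² − 96·n − 336·k·n − 96·k + 1260·n⁴ + 360·n³    [distributive law]
= 252·k·n³ + 576·k·n² − 192·k·n − 1260·k²·n² + 732·k²·n + 312·k² − 252·k³·n − 72·k³ − 228·n³ − 504·n² − 96·n − 96·k + 1260·n⁴    [combine like terms]

252·k·n³ + 576·k·n² − 192·k·n − 1260·k²·n² + 732·k²·n + 312·k² − 252·k³·n − 72·k³ − 228·n³ − 504·n² − 96·n − 96·k + 1260·n⁴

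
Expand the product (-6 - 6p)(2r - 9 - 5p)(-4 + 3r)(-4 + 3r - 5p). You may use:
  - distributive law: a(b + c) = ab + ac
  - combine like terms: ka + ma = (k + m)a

-1488r + 774r^2 - 3258pr - 108r^3 + 1224pr^2 + 864 + 2424p + 2160p^2 - 2220p^2r - 108pr^3 + 450p^2r^2 + 600p^3 - 450p^3r

(-6 - 6p)(2r - 9 - 5p)(-4 + 3r)(-4 + 3r - 5p)
= (-12r + 54 + 30p - 12pr + 54p + 30p^2)(-4 + 3r)(-4 + 3r - 5p)    [distributive law]
= (-12r + 54 + 84p - 12pr + 30p^2)(-4 + 3r)(-4 + 3r - 5p)    [combine like terms]
= (48r - 36r^2 - 216 + 162r - 336p + 252pr + 48pr - 36pr^2 - 120p^2 + 90p^2r)(-4 + 3r - 5p)    [distributive law]
= (210r - 36r^2 - 216 - 336p + 300pr - 36pr^2 - 120p^2 + 90p^2r)(-4 + 3r - 5p)    [combine like terms]
= -840r + 630r^2 - 1050pr + 144r^2 - 108r^3 + 180pr^2 + 864 - 648r + 1080p + 1344p - 1008pr + 1680p^2 - 1200pr + 900pr^2 - 1500p^2r + 144pr^2 - 108pr^3 + 180p^2r^2 + 480p^2 - 360p^2r + 600p^3 - 360p^2r + 270p^2r^2 - 450p^3r    [distributive law]
= -1488r + 774r^2 - 3258pr - 108r^3 + 1224pr^2 + 864 + 2424p + 2160p^2 - 2220p^2r - 108pr^3 + 450p^2r^2 + 600p^3 - 450p^3r    [combine like terms]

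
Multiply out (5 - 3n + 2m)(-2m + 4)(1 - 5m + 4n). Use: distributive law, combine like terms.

(5 - 3n + 2m)(-2m + 4)(1 - 5m + 4n)
= (-10m + 20 + 6mn - 12n - 4m^2 + 8m)(1 - 5m + 4n)    [distributive law]
= (-2m + 20 + 6mn - 12n - 4m^2)(1 - 5m + 4n)    [combine like terms]
= -2m + 10m^2 - 8mn + 20 - 100m + 80n + 6mn - 30m^2n + 24mn^2 - 12n + 60mn - 48n^2 - 4m^2 + 20m^3 - 16m^2n    [distributive law]
= -102m + 6m^2 + 58mn + 20 + 68n - 46m^2n + 24mn^2 - 48n^2 + 20m^3    [combine like terms]

-102m + 6m^2 + 58mn + 20 + 68n - 46m^2n + 24mn^2 - 48n^2 + 20m^3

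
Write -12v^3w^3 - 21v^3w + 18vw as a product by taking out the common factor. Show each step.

3vw(-4v^2w^2 - 7v^2 + 6)

-12v^3w^3 - 21v^3w + 18vw
= 3(-4v^3w^3 - 7v^3w + 6vw)    [factor out 3]
= 3vw(-4v^2w^2 - 7v^2 + 6)    [factor out vw]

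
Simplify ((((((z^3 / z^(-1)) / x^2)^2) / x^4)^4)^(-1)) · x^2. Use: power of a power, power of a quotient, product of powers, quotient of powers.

((((((z^3 / z^(-1)) / x^2)^2) / x^4)^4)^(-1)) · x^2
= (((((z^3 / z^(-1)) / x^2)^2) / x^4)^(-4)) · x^2    [power of a power]
= (((((z^3 / z^(-1)) / x^2)^2)^(-4)) / ((x^4)^(-4))) · x^2    [power of a quotient]
= ((((z^3 / z^(-1)) / x^2)^(-8)) / ((x^4)^(-4))) · x^2    [power of a power]
= ((((z^3 / z^(-1))^(-8)) / ((x^2)^(-8))) / ((x^4)^(-4))) · x^2    [power of a quotient]
= (((((z^3)^(-8)) / ((z^(-1))^(-8))) / ((x^2)^(-8))) / ((x^4)^(-4))) · x^2    [power of a quotient]
= (((z^(-24) / ((z^(-1))^(-8))) / ((x^2)^(-8))) / ((x^4)^(-4))) · x^2    [power of a power]
= (((z^(-24) / z^8) / ((x^2)^(-8))) / ((x^4)^(-4))) · x^2    [power of a power]
= ((z^(-32) / ((x^2)^(-8))) / ((x^4)^(-4))) · x^2    [quotient of powers]
= ((z^(-32) / x^(-16)) / ((x^4)^(-4))) · x^2    [power of a power]
= ((z^(-32) / x^(-16)) / x^(-16)) · x^2    [power of a power]
= x^34z^(-32)    [quotient of powers; product of powers]

x^34z^(-32)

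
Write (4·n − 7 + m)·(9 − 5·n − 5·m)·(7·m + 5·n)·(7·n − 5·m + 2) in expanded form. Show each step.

(4·n − 7 + m)·(9 − 5·n − 5·m)·(7·m + 5·n)·(7·n − 5·m + 2)
= (36·n − 20·n^2 − 20·m·n − 63 + 35·n + 35·m + 9·m − 5·m·n − 5·m^2)·(7·m + 5·n)·(7·n − 5·m + 2)    [distributive law]
= (71·n − 20·n^2 − 25·m·n − 63 + 44·m − 5·m^2)·(7·m + 5·n)·(7·n − 5·m + 2)    [combine like terms]
= (497·m·n + 355·n^2 − 140·m·n^2 − 100·n^3 − 175·m^2·n − 125·m·n^2 − 441·m − 315·n + 308·m^2 + 220·m·n − 35·m^3 − 25·m^2·n)·(7·n − 5·m + 2)    [distributive law]
= (717·m·n + 355·n^2 − 265·m·n^2 − 100·n^3 − 200·m^2·n − 441·m − 315·n + 308·m^2 − 35·m^3)·(7·n − 5·m + 2)    [combine like terms]
= 5019·m·n^2 − 3585·m^2·n + 1434·m·n + 2485·n^3 − 1775·m·n^2 + 710·n^2 − 1855·m·n^3 + 1325·m^2·n^2 − 530·m·n^2 − 700·n^4 + 500·m·n^3 − 200·n^3 − 1400·m^2·n^2 + 1000·m^3·n − 400·m^2·n − 3087·m·n + 2205·m^2 − 882·m − 2205·n^2 + 1575·m·n − 630·n + 2156·m^2·n − 1540·m^3 + 616·m^2 − 245·m^3·n + 175·m^4 − 70·m^3    [distributive law]
= 2714·m·n^2 − 1829·m^2·n − 78·m·n + 2285·n^3 − 1495·n^2 − 1355·m·n^3 − 75·m^2·n^2 − 700·n^4 + 755·m^3·n + 2821·m^2 − 882·m − 630·n − 1610·m^3 + 175·m^4    [combine like terms]

2714·m·n^2 − 1829·m^2·n − 78·m·n + 2285·n^3 − 1495·n^2 − 1355·m·n^3 − 75·m^2·n^2 − 700·n^4 + 755·m^3·n + 2821·m^2 − 882·m − 630·n − 1610·m^3 + 175·m^4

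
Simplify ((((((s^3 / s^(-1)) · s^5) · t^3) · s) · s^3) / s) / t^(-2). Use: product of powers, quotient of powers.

s^12t^5

((((((s^3 / s^(-1)) · s^5) · t^3) · s) · s^3) / s) / t^(-2)
= (((((s^4 · s^5) · t^3) · s) · s^3) / s) / t^(-2)    [quotient of powers]
= ((((s^9 · t^3) · s) · s^3) / s) / t^(-2)    [product of powers]
= s^12t^5    [quotient of powers; product of powers]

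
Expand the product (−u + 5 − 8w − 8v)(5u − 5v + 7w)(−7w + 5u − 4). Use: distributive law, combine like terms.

−200u^2w − 25u^3 + 145u^2 + 165uvw − 175u^2v + 15uv + 49uw^2 + 188uw − 100u + 239vw + 100v − 21w^2 − 140w + 112vw^2 + 392w^3 − 280v^2w + 200uv^2 − 160v^2

(−u + 5 − 8w − 8v)(5u − 5v + 7w)(−7w + 5u − 4)
= (−5u^2 + 5uv − 7uw + 25u − 25v + 35w − 40uw + 40vw − 56w^2 − 40uv + 40v^2 − 56vw)(−7w + 5u − 4)    [distributive law]
= (−5u^2 − 35uv − 47uw + 25u − 25v + 35w − 16vw − 56w^2 + 40v^2)(−7w + 5u − 4)    [combine like terms]
= 35u^2w − 25u^3 + 20u^2 + 245uvw − 175u^2v + 140uv + 329uw^2 − 235u^2w + 188uw − 175uw + 125u^2 − 100u + 175vw − 125uv + 100v − 245w^2 + 175uw − 140w + 112vw^2 − 80uvw + 64vw + 392w^3 − 280uw^2 + 224w^2 − 280v^2w + 200uv^2 − 160v^2    [distributive law]
= −200u^2w − 25u^3 + 145u^2 + 165uvw − 175u^2v + 15uv + 49uw^2 + 188uw − 100u + 239vw + 100v − 21w^2 − 140w + 112vw^2 + 392w^3 − 280v^2w + 200uv^2 − 160v^2    [combine like terms]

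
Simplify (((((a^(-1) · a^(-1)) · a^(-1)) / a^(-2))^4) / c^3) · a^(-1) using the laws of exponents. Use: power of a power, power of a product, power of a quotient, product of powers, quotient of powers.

(((((a^(-1) · a^(-1)) · a^(-1)) / a^(-2))^4) / c^3) · a^(-1)
= (((((a^(-1) · a^(-1)) · a^(-1))^4) / ((a^(-2))^4)) / c^3) · a^(-1)    [power of a quotient]
= (((((a^(-1) · a^(-1))^4) · ((a^(-1))^4)) / ((a^(-2))^4)) / c^3) · a^(-1)    [power of a product]
= ((((((a^(-1))^4) · ((a^(-1))^4)) · ((a^(-1))^4)) / ((a^(-2))^4)) / c^3) · a^(-1)    [power of a product]
= ((((a^(-4) · ((a^(-1))^4)) · ((a^(-1))^4)) / ((a^(-2))^4)) / c^3) · a^(-1)    [power of a power]
= ((((a^(-4) · a^(-4)) · ((a^(-1))^4)) / ((a^(-2))^4)) / c^3) · a^(-1)    [power of a power]
= (((a^(-8) · ((a^(-1))^4)) / ((a^(-2))^4)) / c^3) · a^(-1)    [product of powers]
= (((a^(-8) · a^(-4)) / ((a^(-2))^4)) / c^3) · a^(-1)    [power of a power]
= ((a^(-12) / ((a^(-2))^4)) / c^3) · a^(-1)    [product of powers]
= ((a^(-12) / a^(-8)) / c^3) · a^(-1)    [power of a power]
= (a^(-4) / c^3) · a^(-1)    [quotient of powers]
= a^(-5)c^(-3)    [quotient of powers; product of powers]

a^(-5)c^(-3)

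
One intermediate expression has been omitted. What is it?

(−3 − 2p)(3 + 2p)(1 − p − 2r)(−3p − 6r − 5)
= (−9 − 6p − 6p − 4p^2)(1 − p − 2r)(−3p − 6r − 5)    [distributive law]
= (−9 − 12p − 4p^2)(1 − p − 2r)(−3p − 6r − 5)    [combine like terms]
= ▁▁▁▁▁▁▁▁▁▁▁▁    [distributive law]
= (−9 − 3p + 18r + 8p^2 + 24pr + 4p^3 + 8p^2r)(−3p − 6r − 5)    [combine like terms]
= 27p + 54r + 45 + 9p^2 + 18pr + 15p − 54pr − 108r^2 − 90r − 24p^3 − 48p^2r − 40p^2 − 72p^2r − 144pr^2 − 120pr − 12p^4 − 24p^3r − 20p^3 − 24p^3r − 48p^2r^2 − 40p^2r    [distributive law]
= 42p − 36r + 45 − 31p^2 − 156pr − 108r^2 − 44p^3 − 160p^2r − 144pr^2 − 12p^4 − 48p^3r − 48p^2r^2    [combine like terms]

After distributive law, the bracketed line is:

(−9 + 9p + 18r − 12p + 12p^2 + 24pr − 4p^2 + 4p^3 + 8p^2r)(−3p − 6r − 5)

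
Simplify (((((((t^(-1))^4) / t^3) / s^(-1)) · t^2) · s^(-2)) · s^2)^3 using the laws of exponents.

(((((((t^(-1))^4) / t^3) / s^(-1)) · t^2) · s^(-2)) · s^2)^3
= (((((((t^(-1))^4) / t^3) / s^(-1)) · t^2) · s^(-2))^3) · ((s^2)^3)    [power of a product]
= (((((((t^(-1))^4) / t^3) / s^(-1)) · t^2)^3) · ((s^(-2))^3)) · ((s^2)^3)    [power of a product]
= (((((((t^(-1))^4) / t^3) / s^(-1))^3) · ((t^2)^3)) · ((s^(-2))^3)) · ((s^2)^3)    [power of a product]
= (((((((t^(-1))^4) / t^3)^3) / ((s^(-1))^3)) · ((t^2)^3)) · ((s^(-2))^3)) · ((s^2)^3)    [power of a quotient]
= (((((((t^(-1))^4)^3) / ((t^3)^3)) / ((s^(-1))^3)) · ((t^2)^3)) · ((s^(-2))^3)) · ((s^2)^3)    [power of a quotient]
= ((((((t^(-1))^12) / ((t^3)^3)) / ((s^(-1))^3)) · ((t^2)^3)) · ((s^(-2))^3)) · ((s^2)^3)    [power of a power]
= ((((t^(-12) / ((t^3)^3)) / ((s^(-1))^3)) · ((t^2)^3)) · ((s^(-2))^3)) · ((s^2)^3)    [power of a power]
= ((((t^(-12) / t^9) / ((s^(-1))^3)) · ((t^2)^3)) · ((s^(-2))^3)) · ((s^2)^3)    [power of a power]
= (((t^(-21) / ((s^(-1))^3)) · ((t^2)^3)) · ((s^(-2))^3)) · ((s^2)^3)    [quotient of powers]
= (((t^(-21) / s^(-3)) · ((t^2)^3)) · ((s^(-2))^3)) · ((s^2)^3)    [power of a power]
= (((t^(-21) / s^(-3)) · t^6) · ((s^(-2))^3)) · ((s^2)^3)    [power of a power]
= (((t^(-21) / s^(-3)) · t^6) · s^(-6)) · ((s^2)^3)    [power of a power]
= (((t^(-21) / s^(-3)) · t^6) · s^(-6)) · s^6    [power of a power]
= s^3·t^(-15)    [quotient of powers; product of powers]

s^3·t^(-15)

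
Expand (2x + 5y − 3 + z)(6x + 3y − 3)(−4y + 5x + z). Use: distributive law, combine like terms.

(2x + 5y − 3 + z)(6x + 3y − 3)(−4y + 5x + z)
= (12x^2 + 6xy − 6x + 30xy + 15y^2 − 15y − 18x − 9y + 9 + 6xz + 3yz − 3z)(−4y + 5x + z)    [distributive law]
= (12x^2 + 36xy − 24x + 15y^2 − 24y + 9 + 6xz + 3yz − 3z)(−4y + 5x + z)    [combine like terms]
= −48x^2y + 60x^3 + 12x^2z − 144xy^2 + 180x^2y + 36xyz + 96xy − 120x^2 − 24xz − 60y^3 + 75xy^2 + 15y^2z + 96y^2 − 120xy − 24yz − 36y + 45x + 9z − 24xyz + 30x^2z + 6xz^2 − 12y^2z + 15xyz + 3yz^2 + 12yz − 15xz − 3z^2    [distributive law]
= 132x^2y + 60x^3 + 42x^2z − 69xy^2 + 27xyz − 24xy − 120x^2 − 39xz − 60y^3 + 3y^2z + 96y^2 − 12yz − 36y + 45x + 9z + 6xz^2 + 3yz^2 − 3z^2    [combine like terms]

132x^2y + 60x^3 + 42x^2z − 69xy^2 + 27xyz − 24xy − 120x^2 − 39xz − 60y^3 + 3y^2z + 96y^2 − 12yz − 36y + 45x + 9z + 6xz^2 + 3yz^2 − 3z^2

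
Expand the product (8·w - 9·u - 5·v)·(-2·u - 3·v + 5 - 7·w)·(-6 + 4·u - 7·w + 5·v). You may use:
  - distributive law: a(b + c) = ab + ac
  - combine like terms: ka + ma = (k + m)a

193·u·w + 62·u^2·w - 553·u·w^2 + 20·u·v·w + 309·v·w - 357·v·w^2 - 50·v^2·w - 240·w + 56·w^2 + 392·w^3 - 288·u^2 + 72·u^3 + 238·u^2·v - 547·u·v + 245·u·v^2 + 270·u - 215·v^2 + 75·v^3 + 150·v

(8·w - 9·u - 5·v)·(-2·u - 3·v + 5 - 7·w)·(-6 + 4·u - 7·w + 5·v)
= (-16·u·w - 24·v·w + 40·w - 56·w^2 + 18·u^2 + 27·u·v - 45·u + 63·u·w + 10·u·v + 15·v^2 - 25·v + 35·v·w)·(-6 + 4·u - 7·w + 5·v)    [distributive law]
= (47·u·w + 11·v·w + 40·w - 56·w^2 + 18·u^2 + 37·u·v - 45·u + 15·v^2 - 25·v)·(-6 + 4·u - 7·w + 5·v)    [combine like terms]
= -282·u·w + 188·u^2·w - 329·u·w^2 + 235·u·v·w - 66·v·w + 44·u·v·w - 77·v·w^2 + 55·v^2·w - 240·w + 160·u·w - 280·w^2 + 200·v·w + 336·w^2 - 224·u·w^2 + 392·w^3 - 280·v·w^2 - 108·u^2 + 72·u^3 - 126·u^2·w + 90·u^2·v - 222·u·v + 148·u^2·v - 259·u·v·w + 185·u·v^2 + 270·u - 180·u^2 + 315·u·w - 225·u·v - 90·v^2 + 60·u·v^2 - 105·v^2·w + 75·v^3 + 150·v - 100·u·v + 175·v·w - 125·v^2    [distributive law]
= 193·u·w + 62·u^2·w - 553·u·w^2 + 20·u·v·w + 309·v·w - 357·v·w^2 - 50·v^2·w - 240·w + 56·w^2 + 392·w^3 - 288·u^2 + 72·u^3 + 238·u^2·v - 547·u·v + 245·u·v^2 + 270·u - 215·v^2 + 75·v^3 + 150·v    [combine like terms]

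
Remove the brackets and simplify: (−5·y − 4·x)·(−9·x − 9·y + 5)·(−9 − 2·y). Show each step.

(−5·y − 4·x)·(−9·x − 9·y + 5)·(−9 − 2·y)
= (45·x·y + 45·y^2 − 25·y + 36·x^2 + 36·x·y − 20·x)·(−9 − 2·y)    [distributive law]
= (81·x·y + 45·y^2 − 25·y + 36·x^2 − 20·x)·(−9 − 2·y)    [combine like terms]
= −729·x·y − 162·x·y^2 − 405·y^2 − 90·y^3 + 225·y + 50·y^2 − 324·x^2 − 72·x^2·y + 180·x + 40·x·y    [distributive law]
= −689·x·y − 162·x·y^2 − 355·y^2 − 90·y^3 + 225·y − 324·x^2 − 72·x^2·y + 180·x    [combine like terms]

−689·x·y − 162·x·y^2 − 355·y^2 − 90·y^3 + 225·y − 324·x^2 − 72·x^2·y + 180·x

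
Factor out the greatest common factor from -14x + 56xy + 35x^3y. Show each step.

-14x + 56xy + 35x^3y
= 7(-2x + 8xy + 5x^3y)    [factor out 7]
= 7x(-2 + 8y + 5x^2y)    [factor out x]

7x(-2 + 8y + 5x^2y)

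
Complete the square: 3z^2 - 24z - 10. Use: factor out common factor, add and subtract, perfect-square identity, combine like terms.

3(z - 4)^2 - 58

3z^2 - 24z - 10
= 3(z^2 - 8z) - 10    [factor out 3 from the z-terms]
= 3(z^2 - 8z + 16 - 16) - 10    [add and subtract 16 inside the bracket]
= 3(z - 4)^2 - 48 - 10    [perfect-square identity]
= 3(z - 4)^2 - 58    [combine constants]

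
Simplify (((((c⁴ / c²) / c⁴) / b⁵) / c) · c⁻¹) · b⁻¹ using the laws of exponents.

b⁻⁶c⁻⁴

(((((c⁴ / c²) / c⁴) / b⁵) / c) · c⁻¹) · b⁻¹
= ((((c² / c⁴) / b⁵) / c) · c⁻¹) · b⁻¹    [quotient of powers]
= (((c⁻² / b⁵) / c) · c⁻¹) · b⁻¹    [quotient of powers]
= b⁻⁶c⁻⁴    [quotient of powers; product of powers]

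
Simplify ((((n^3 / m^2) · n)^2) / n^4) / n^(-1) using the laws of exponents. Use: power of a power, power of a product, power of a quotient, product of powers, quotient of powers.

m^(-4)n^5

((((n^3 / m^2) · n)^2) / n^4) / n^(-1)
= ((((n^3 / m^2)^2) · (n^2)) / n^4) / n^(-1)    [power of a product]
= (((((n^3)^2) / ((m^2)^2)) · (n^2)) / n^4) / n^(-1)    [power of a quotient]
= (((n^6 / ((m^2)^2)) · (n^2)) / n^4) / n^(-1)    [power of a power]
= (((n^6 / m^4) · (n^2)) / n^4) / n^(-1)    [power of a power]
= m^(-4)n^5    [quotient of powers; product of powers]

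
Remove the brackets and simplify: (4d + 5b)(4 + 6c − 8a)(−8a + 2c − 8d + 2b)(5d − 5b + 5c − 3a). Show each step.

−256ad² + 224abd − 736acd + 384a²d − 480cd² − 600bcd + 160c²d − 640d³ + 840b²d + 576acd² + 1536abcd − 1424ac²d + 2048a²cd − 720c²d² − 900bc²d + 240c³d − 960cd³ + 1260b²cd + 512a²d² − 448a²bd − 768a³d + 1280ad³ − 1680ab²d + 680ab² − 920abc + 480a²b + 200bc² − 200b³ + 1020ab²c − 1780abc² + 2560a²bc + 300bc³ − 300b³c − 1360a²b² − 960a³b + 400ab³

(4d + 5b)(4 + 6c − 8a)(−8a + 2c − 8d + 2b)(5d − 5b + 5c − 3a)
= (16d + 24cd − 32ad + 20b + 30bc − 40ab)(−8a + 2c − 8d + 2b)(5d − 5b + 5c − 3a)    [distributive law]
= (−128ad + 32cd − 128d² + 32bd − 192acd + 48c²d − 192cd² + 48bcd + 256a²d − 64acd + 256ad² − 64abd − 160ab + 40bc − 160bd + 40b² − 240abc + 60bc² − 240bcd + 60b²c + 320a²b − 80abc + 320abd − 80ab²)(5d − 5b + 5c − 3a)    [distributive law]
= (−128ad + 32cd − 128d² − 128bd − 256acd + 48c²d − 192cd² − 192bcd + 256a²d + 256ad² + 256abd − 160ab + 40bc + 40b² − 320abc + 60bc² + 60b²c + 320a²b − 80ab²)(5d − 5b + 5c − 3a)    [combine like terms]
= −640ad² + 640abd − 640acd + 384a²d + 160cd² − 160bcd + 160c²d − 96acd − 640d³ + 640bd² − 640cd² + 384ad² − 640bd² + 640b²d − 640bcd + 384abd − 1280acd² + 1280abcd − 1280ac²d + 768a²cd + 240c²d² − 240bc²d + 240c³d − 144ac²d − 960cd³ + 960bcd² − 960c²d² + 576acd² − 960bcd² + 960b²cd − 960bc²d + 576abcd + 1280a²d² − 1280a²bd + 1280a²cd − 768a³d + 1280ad³ − 1280abd² + 1280acd² − 768a²d² + 1280abd² − 1280ab²d + 1280abcd − 768a²bd − 800abd + 800ab² − 800abc + 480a²b + 200bcd − 200b²c + 200bc² − 120abc + 200b²d − 200b³ + 200b²c − 120ab² − 1600abcd + 1600ab²c − 1600abc² + 960a²bc + 300bc²d − 300b²c² + 300bc³ − 180abc² + 300b²cd − 300b³c + 300b²c² − 180ab²c + 1600a²bd − 1600a²b² + 1600a²bc − 960a³b − 400ab²d + 400ab³ − 400ab²c + 240a²b²    [distributive law]
= −256ad² + 224abd − 736acd + 384a²d − 480cd² − 600bcd + 160c²d − 640d³ + 840b²d + 576acd² + 1536abcd − 1424ac²d + 2048a²cd − 720c²d² − 900bc²d + 240c³d − 960cd³ + 1260b²cd + 512a²d² − 448a²bd − 768a³d + 1280ad³ − 1680ab²d + 680ab² − 920abc + 480a²b + 200bc² − 200b³ + 1020ab²c − 1780abc² + 2560a²bc + 300bc³ − 300b³c − 1360a²b² − 960a³b + 400ab³    [combine like terms]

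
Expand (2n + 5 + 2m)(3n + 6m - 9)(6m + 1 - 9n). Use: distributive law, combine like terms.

(2n + 5 + 2m)(3n + 6m - 9)(6m + 1 - 9n)
= (6n² + 12mn - 18n + 15n + 30m - 45 + 6mn + 12m² - 18m)(6m + 1 - 9n)    [distributive law]
= (6n² + 18mn - 3n + 12m - 45 + 12m²)(6m + 1 - 9n)    [combine like terms]
= 36mn² + 6n² - 54n³ + 108m²n + 18mn - 162mn² - 18mn - 3n + 27n² + 72m² + 12m - 108mn - 270m - 45 + 405n + 72m³ + 12m² - 108m²n    [distributive law]
= -126mn² + 33n² - 54n³ - 108mn + 402n + 84m² - 258m - 45 + 72m³    [combine like terms]

-126mn² + 33n² - 54n³ - 108mn + 402n + 84m² - 258m - 45 + 72m³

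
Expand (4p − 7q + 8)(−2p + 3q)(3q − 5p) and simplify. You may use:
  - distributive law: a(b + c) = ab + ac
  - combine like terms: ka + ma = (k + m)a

(4p − 7q + 8)(−2p + 3q)(3q − 5p)
= (−8p^2 + 12pq + 14pq − 21q^2 − 16p + 24q)(3q − 5p)    [distributive law]
= (−8p^2 + 26pq − 21q^2 − 16p + 24q)(3q − 5p)    [combine like terms]
= −24p^2q + 40p^3 + 78pq^2 − 130p^2q − 63q^3 + 105pq^2 − 48pq + 80p^2 + 72q^2 − 120pq    [distributive law]
= −154p^2q + 40p^3 + 183pq^2 − 63q^3 − 168pq + 80p^2 + 72q^2    [combine like terms]

−154p^2q + 40p^3 + 183pq^2 − 63q^3 − 168pq + 80p^2 + 72q^2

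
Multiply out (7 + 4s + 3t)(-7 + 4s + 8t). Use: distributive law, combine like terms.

-49 + 35t + 16s² + 44st + 24t²

(7 + 4s + 3t)(-7 + 4s + 8t)
= -49 + 28s + 56t - 28s + 16s² + 32st - 21t + 12st + 24t²    [distributive law]
= -49 + 35t + 16s² + 44st + 24t²    [combine like terms]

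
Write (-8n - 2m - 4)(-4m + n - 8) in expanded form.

(-8n - 2m - 4)(-4m + n - 8)
= 32mn - 8n^2 + 64n + 8m^2 - 2mn + 16m + 16m - 4n + 32    [distributive law]
= 30mn - 8n^2 + 60n + 8m^2 + 32m + 32    [combine like terms]

30mn - 8n^2 + 60n + 8m^2 + 32m + 32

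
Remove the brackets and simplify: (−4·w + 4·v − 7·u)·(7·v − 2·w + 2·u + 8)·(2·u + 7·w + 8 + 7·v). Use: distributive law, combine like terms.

(−4·w + 4·v − 7·u)·(7·v − 2·w + 2·u + 8)·(2·u + 7·w + 8 + 7·v)
= (−28·v·w + 8·w^2 − 8·u·w − 32·w + 28·v^2 − 8·v·w + 8·u·v + 32·v − 49·u·v + 14·u·w − 14·u^2 − 56·u)·(2·u + 7·w + 8 + 7·v)    [distributive law]
= (−36·v·w + 8·w^2 + 6·u·w − 32·w + 28·v^2 − 41·u·v + 32·v − 14·u^2 − 56·u)·(2·u + 7·w + 8 + 7·v)    [combine like terms]
= −72·u·v·w − 252·v·w^2 − 288·v·w − 252·v^2·w + 16·u·w^2 + 56·w^3 + 64·w^2 + 56·v·w^2 + 12·u^2·w + 42·u·w^2 + 48·u·w + 42·u·v·w − 64·u·w − 224·w^2 − 256·w − 224·v·w + 56·u·v^2 + 196·v^2·w + 224·v^2 + 196·v^3 − 82·u^2·v − 287·u·v·w − 328·u·v − 287·u·v^2 + 64·u·v + 224·v·w + 256·v + 224·v^2 − 28·u^3 − 98·u^2·w − 112·u^2 − 98·u^2·v − 112·u^2 − 392·u·w − 448·u − 392·u·v    [distributive law]
= −317·u·v·w − 196·v·w^2 − 288·v·w − 56·v^2·w + 58·u·w^2 + 56·w^3 − 160·w^2 − 86·u^2·w − 408·u·w − 256·w − 231·u·v^2 + 448·v^2 + 196·v^3 − 180·u^2·v − 656·u·v + 256·v − 28·u^3 − 224·u^2 − 448·u    [combine like terms]

−317·u·v·w − 196·v·w^2 − 288·v·w − 56·v^2·w + 58·u·w^2 + 56·w^3 − 160·w^2 − 86·u^2·w − 408·u·w − 256·w − 231·u·v^2 + 448·v^2 + 196·v^3 − 180·u^2·v − 656·u·v + 256·v − 28·u^3 − 224·u^2 − 448·u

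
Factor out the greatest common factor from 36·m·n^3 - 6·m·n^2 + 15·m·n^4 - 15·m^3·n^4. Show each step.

3·m·n^2(12·n - 2 + 5·n^2 - 5·m^2·n^2)

36·m·n^3 - 6·m·n^2 + 15·m·n^4 - 15·m^3·n^4
= 3(12·m·n^3 - 2·m·n^2 + 5·m·n^4 - 5·m^3·n^4)    [factor out 3]
= 3·m·n^2(12·n - 2 + 5·n^2 - 5·m^2·n^2)    [factor out m·n^2]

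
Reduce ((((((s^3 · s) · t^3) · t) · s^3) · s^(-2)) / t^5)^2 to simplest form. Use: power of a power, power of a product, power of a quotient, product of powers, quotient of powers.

((((((s^3 · s) · t^3) · t) · s^3) · s^(-2)) / t^5)^2
= ((((((s^3 · s) · t^3) · t) · s^3) · s^(-2))^2) / ((t^5)^2)    [power of a quotient]
= ((((((s^3 · s) · t^3) · t) · s^3)^2) · ((s^(-2))^2)) / ((t^5)^2)    [power of a product]
= ((((((s^3 · s) · t^3) · t)^2) · ((s^3)^2)) · ((s^(-2))^2)) / ((t^5)^2)    [power of a product]
= ((((((s^3 · s) · t^3)^2) · (t^2)) · ((s^3)^2)) · ((s^(-2))^2)) / ((t^5)^2)    [power of a product]
= ((((((s^3 · s)^2) · ((t^3)^2)) · (t^2)) · ((s^3)^2)) · ((s^(-2))^2)) / ((t^5)^2)    [power of a product]
= (((((((s^3)^2) · (s^2)) · ((t^3)^2)) · (t^2)) · ((s^3)^2)) · ((s^(-2))^2)) / ((t^5)^2)    [power of a product]
= (((((s^6 · (s^2)) · ((t^3)^2)) · (t^2)) · ((s^3)^2)) · ((s^(-2))^2)) / ((t^5)^2)    [power of a power]
= ((((s^8 · ((t^3)^2)) · (t^2)) · ((s^3)^2)) · ((s^(-2))^2)) / ((t^5)^2)    [product of powers]
= ((((s^8 · t^6) · (t^2)) · ((s^3)^2)) · ((s^(-2))^2)) / ((t^5)^2)    [power of a power]
= ((((s^8 · t^6) · t^2) · s^6) · ((s^(-2))^2)) / ((t^5)^2)    [power of a power]
= ((((s^8 · t^6) · t^2) · s^6) · s^(-4)) / ((t^5)^2)    [power of a power]
= ((((s^8 · t^6) · t^2) · s^6) · s^(-4)) / t^10    [power of a power]
= s^10t^(-2)    [quotient of powers; product of powers]

s^10t^(-2)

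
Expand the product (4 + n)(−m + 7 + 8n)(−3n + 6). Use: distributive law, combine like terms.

6mn − 24m + 150n + 168 − 69n^2 + 3mn^2 − 24n^3

(4 + n)(−m + 7 + 8n)(−3n + 6)
= (−4m + 28 + 32n − mn + 7n + 8n^2)(−3n + 6)    [distributive law]
= (−4m + 28 + 39n − mn + 8n^2)(−3n + 6)    [combine like terms]
= 12mn − 24m − 84n + 168 − 117n^2 + 234n + 3mn^2 − 6mn − 24n^3 + 48n^2    [distributive law]
= 6mn − 24m + 150n + 168 − 69n^2 + 3mn^2 − 24n^3    [combine like terms]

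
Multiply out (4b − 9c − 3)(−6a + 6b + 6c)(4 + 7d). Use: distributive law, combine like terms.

(4b − 9c − 3)(−6a + 6b + 6c)(4 + 7d)
= (−24ab + 24b² + 24bc + 54ac − 54bc − 54c² + 18a − 18b − 18c)(4 + 7d)    [distributive law]
= (−24ab + 24b² − 30bc + 54ac − 54c² + 18a − 18b − 18c)(4 + 7d)    [combine like terms]
= −96ab − 168abd + 96b² + 168b²d − 120bc − 210bcd + 216ac + 378acd − 216c² − 378c²d + 72a + 126ad − 72b − 126bd − 72c − 126cd    [distributive law]

−96ab − 168abd + 96b² + 168b²d − 120bc − 210bcd + 216ac + 378acd − 216c² − 378c²d + 72a + 126ad − 72b − 126bd − 72c − 126cd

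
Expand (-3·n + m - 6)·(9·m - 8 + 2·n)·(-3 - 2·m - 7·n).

(-3·n + m - 6)·(9·m - 8 + 2·n)·(-3 - 2·m - 7·n)
= (-27·m·n + 24·n - 6·n^2 + 9·m^2 - 8·m + 2·m·n - 54·m + 48 - 12·n)·(-3 - 2·m - 7·n)    [distributive law]
= (-25·m·n + 12·n - 6·n^2 + 9·m^2 - 62·m + 48)·(-3 - 2·m - 7·n)    [combine like terms]
= 75·m·n + 50·m^2·n + 175·m·n^2 - 36·n - 24·m·n - 84·n^2 + 18·n^2 + 12·m·n^2 + 42·n^3 - 27·m^2 - 18·m^3 - 63·m^2·n + 186·m + 124·m^2 + 434·m·n - 144 - 96·m - 336·n    [distributive law]
= 485·m·n - 13·m^2·n + 187·m·n^2 - 372·n - 66·n^2 + 42·n^3 + 97·m^2 - 18·m^3 + 90·m - 144    [combine like terms]

485·m·n - 13·m^2·n + 187·m·n^2 - 372·n - 66·n^2 + 42·n^3 + 97·m^2 - 18·m^3 + 90·m - 144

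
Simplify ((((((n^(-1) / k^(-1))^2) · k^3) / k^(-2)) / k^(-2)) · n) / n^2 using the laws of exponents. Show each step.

((((((n^(-1) / k^(-1))^2) · k^3) / k^(-2)) / k^(-2)) · n) / n^2
= (((((((n^(-1))^2) / ((k^(-1))^2)) · k^3) / k^(-2)) / k^(-2)) · n) / n^2    [power of a quotient]
= (((((n^(-2) / ((k^(-1))^2)) · k^3) / k^(-2)) / k^(-2)) · n) / n^2    [power of a power]
= (((((n^(-2) / k^(-2)) · k^3) / k^(-2)) / k^(-2)) · n) / n^2    [power of a power]
= k^9n^(-3)    [quotient of powers; product of powers]

k^9n^(-3)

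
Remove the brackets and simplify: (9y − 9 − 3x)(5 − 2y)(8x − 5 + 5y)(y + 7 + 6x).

2031xy² − 732xy + 2610x²y + 2295y² − 3555y − 225y³ − 654xy³ − 636x²y² − 90y⁴ − 645x − 2550x² + 1575 − 720x³ + 288x³y

(9y − 9 − 3x)(5 − 2y)(8x − 5 + 5y)(y + 7 + 6x)
= (45y − 18y² − 45 + 18y − 15x + 6xy)(8x − 5 + 5y)(y + 7 + 6x)    [distributive law]
= (63y − 18y² − 45 − 15x + 6xy)(8x − 5 + 5y)(y + 7 + 6x)    [combine like terms]
= (504xy − 315y + 315y² − 144xy² + 90y² − 90y³ − 360x + 225 − 225y − 120x² + 75x − 75xy + 48x²y − 30xy + 30xy²)(y + 7 + 6x)    [distributive law]
= (399xy − 540y + 405y² − 114xy² − 90y³ − 285x + 225 − 120x² + 48x²y)(y + 7 + 6x)    [combine like terms]
= 399xy² + 2793xy + 2394x²y − 540y² − 3780y − 3240xy + 405y³ + 2835y² + 2430xy² − 114xy³ − 798xy² − 684x²y² − 90y⁴ − 630y³ − 540xy³ − 285xy − 1995x − 1710x² + 225y + 1575 + 1350x − 120x²y − 840x² − 720x³ + 48x²y² + 336x²y + 288x³y    [distributive law]
= 2031xy² − 732xy + 2610x²y + 2295y² − 3555y − 225y³ − 654xy³ − 636x²y² − 90y⁴ − 645x − 2550x² + 1575 − 720x³ + 288x³y    [combine like terms]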